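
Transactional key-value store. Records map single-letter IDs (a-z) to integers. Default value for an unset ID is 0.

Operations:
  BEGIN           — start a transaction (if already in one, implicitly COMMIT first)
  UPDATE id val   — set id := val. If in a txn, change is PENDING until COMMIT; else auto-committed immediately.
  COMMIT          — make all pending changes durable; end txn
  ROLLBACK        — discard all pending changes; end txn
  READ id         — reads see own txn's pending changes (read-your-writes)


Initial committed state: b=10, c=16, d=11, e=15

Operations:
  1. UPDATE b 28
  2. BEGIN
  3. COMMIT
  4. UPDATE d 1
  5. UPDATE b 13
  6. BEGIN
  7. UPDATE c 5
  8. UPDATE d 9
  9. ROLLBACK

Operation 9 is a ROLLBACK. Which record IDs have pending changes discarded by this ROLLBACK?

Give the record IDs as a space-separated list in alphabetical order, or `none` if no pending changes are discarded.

Initial committed: {b=10, c=16, d=11, e=15}
Op 1: UPDATE b=28 (auto-commit; committed b=28)
Op 2: BEGIN: in_txn=True, pending={}
Op 3: COMMIT: merged [] into committed; committed now {b=28, c=16, d=11, e=15}
Op 4: UPDATE d=1 (auto-commit; committed d=1)
Op 5: UPDATE b=13 (auto-commit; committed b=13)
Op 6: BEGIN: in_txn=True, pending={}
Op 7: UPDATE c=5 (pending; pending now {c=5})
Op 8: UPDATE d=9 (pending; pending now {c=5, d=9})
Op 9: ROLLBACK: discarded pending ['c', 'd']; in_txn=False
ROLLBACK at op 9 discards: ['c', 'd']

Answer: c d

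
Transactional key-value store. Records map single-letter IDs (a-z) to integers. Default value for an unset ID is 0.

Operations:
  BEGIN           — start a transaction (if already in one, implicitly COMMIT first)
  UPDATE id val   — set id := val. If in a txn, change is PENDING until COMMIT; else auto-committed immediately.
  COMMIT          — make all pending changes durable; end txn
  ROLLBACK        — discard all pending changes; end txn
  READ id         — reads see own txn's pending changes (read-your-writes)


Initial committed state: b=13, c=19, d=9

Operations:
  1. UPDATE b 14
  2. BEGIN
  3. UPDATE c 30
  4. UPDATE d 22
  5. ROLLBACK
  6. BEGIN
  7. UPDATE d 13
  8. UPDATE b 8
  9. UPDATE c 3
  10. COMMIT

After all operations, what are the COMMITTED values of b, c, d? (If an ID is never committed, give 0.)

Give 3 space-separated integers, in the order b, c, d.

Initial committed: {b=13, c=19, d=9}
Op 1: UPDATE b=14 (auto-commit; committed b=14)
Op 2: BEGIN: in_txn=True, pending={}
Op 3: UPDATE c=30 (pending; pending now {c=30})
Op 4: UPDATE d=22 (pending; pending now {c=30, d=22})
Op 5: ROLLBACK: discarded pending ['c', 'd']; in_txn=False
Op 6: BEGIN: in_txn=True, pending={}
Op 7: UPDATE d=13 (pending; pending now {d=13})
Op 8: UPDATE b=8 (pending; pending now {b=8, d=13})
Op 9: UPDATE c=3 (pending; pending now {b=8, c=3, d=13})
Op 10: COMMIT: merged ['b', 'c', 'd'] into committed; committed now {b=8, c=3, d=13}
Final committed: {b=8, c=3, d=13}

Answer: 8 3 13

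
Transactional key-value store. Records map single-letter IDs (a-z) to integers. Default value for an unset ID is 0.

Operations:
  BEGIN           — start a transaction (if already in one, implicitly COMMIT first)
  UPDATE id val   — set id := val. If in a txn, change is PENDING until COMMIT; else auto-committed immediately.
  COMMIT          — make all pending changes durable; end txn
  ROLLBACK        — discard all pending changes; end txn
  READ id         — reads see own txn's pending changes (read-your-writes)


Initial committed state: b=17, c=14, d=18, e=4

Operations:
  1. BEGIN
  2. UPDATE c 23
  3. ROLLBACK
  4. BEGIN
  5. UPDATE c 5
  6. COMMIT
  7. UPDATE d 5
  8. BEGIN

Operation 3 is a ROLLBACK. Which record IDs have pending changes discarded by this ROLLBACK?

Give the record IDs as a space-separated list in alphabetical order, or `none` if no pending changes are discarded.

Answer: c

Derivation:
Initial committed: {b=17, c=14, d=18, e=4}
Op 1: BEGIN: in_txn=True, pending={}
Op 2: UPDATE c=23 (pending; pending now {c=23})
Op 3: ROLLBACK: discarded pending ['c']; in_txn=False
Op 4: BEGIN: in_txn=True, pending={}
Op 5: UPDATE c=5 (pending; pending now {c=5})
Op 6: COMMIT: merged ['c'] into committed; committed now {b=17, c=5, d=18, e=4}
Op 7: UPDATE d=5 (auto-commit; committed d=5)
Op 8: BEGIN: in_txn=True, pending={}
ROLLBACK at op 3 discards: ['c']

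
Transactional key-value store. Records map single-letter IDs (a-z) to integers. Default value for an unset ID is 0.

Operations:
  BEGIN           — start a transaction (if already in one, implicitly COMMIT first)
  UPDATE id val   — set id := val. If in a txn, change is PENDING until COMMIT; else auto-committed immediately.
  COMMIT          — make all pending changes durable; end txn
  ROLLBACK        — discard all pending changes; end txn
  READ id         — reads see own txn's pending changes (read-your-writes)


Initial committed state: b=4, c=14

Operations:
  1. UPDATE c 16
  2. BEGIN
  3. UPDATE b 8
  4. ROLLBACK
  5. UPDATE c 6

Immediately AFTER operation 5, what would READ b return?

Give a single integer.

Answer: 4

Derivation:
Initial committed: {b=4, c=14}
Op 1: UPDATE c=16 (auto-commit; committed c=16)
Op 2: BEGIN: in_txn=True, pending={}
Op 3: UPDATE b=8 (pending; pending now {b=8})
Op 4: ROLLBACK: discarded pending ['b']; in_txn=False
Op 5: UPDATE c=6 (auto-commit; committed c=6)
After op 5: visible(b) = 4 (pending={}, committed={b=4, c=6})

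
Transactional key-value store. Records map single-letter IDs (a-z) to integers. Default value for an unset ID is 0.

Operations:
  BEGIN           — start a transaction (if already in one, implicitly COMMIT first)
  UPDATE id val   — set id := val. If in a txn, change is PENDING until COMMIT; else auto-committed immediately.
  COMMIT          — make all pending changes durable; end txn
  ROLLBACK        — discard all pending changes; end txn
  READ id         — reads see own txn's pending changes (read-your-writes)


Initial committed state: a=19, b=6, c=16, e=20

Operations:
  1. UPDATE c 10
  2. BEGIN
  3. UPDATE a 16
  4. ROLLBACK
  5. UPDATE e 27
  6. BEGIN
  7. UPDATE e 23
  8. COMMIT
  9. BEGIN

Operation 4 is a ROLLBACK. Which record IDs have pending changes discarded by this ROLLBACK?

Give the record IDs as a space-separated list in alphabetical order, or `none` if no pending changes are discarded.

Answer: a

Derivation:
Initial committed: {a=19, b=6, c=16, e=20}
Op 1: UPDATE c=10 (auto-commit; committed c=10)
Op 2: BEGIN: in_txn=True, pending={}
Op 3: UPDATE a=16 (pending; pending now {a=16})
Op 4: ROLLBACK: discarded pending ['a']; in_txn=False
Op 5: UPDATE e=27 (auto-commit; committed e=27)
Op 6: BEGIN: in_txn=True, pending={}
Op 7: UPDATE e=23 (pending; pending now {e=23})
Op 8: COMMIT: merged ['e'] into committed; committed now {a=19, b=6, c=10, e=23}
Op 9: BEGIN: in_txn=True, pending={}
ROLLBACK at op 4 discards: ['a']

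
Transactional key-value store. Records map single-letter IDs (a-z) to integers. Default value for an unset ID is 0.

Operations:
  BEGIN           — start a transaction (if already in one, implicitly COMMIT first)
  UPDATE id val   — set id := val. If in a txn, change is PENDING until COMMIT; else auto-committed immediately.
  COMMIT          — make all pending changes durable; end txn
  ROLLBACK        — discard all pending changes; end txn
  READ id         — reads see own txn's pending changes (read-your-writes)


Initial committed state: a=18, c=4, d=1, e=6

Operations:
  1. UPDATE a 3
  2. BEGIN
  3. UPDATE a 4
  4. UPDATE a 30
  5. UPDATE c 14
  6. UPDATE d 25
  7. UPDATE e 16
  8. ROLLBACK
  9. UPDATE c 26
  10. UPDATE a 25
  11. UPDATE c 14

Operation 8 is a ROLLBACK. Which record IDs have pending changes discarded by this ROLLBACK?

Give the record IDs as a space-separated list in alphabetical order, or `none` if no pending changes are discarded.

Answer: a c d e

Derivation:
Initial committed: {a=18, c=4, d=1, e=6}
Op 1: UPDATE a=3 (auto-commit; committed a=3)
Op 2: BEGIN: in_txn=True, pending={}
Op 3: UPDATE a=4 (pending; pending now {a=4})
Op 4: UPDATE a=30 (pending; pending now {a=30})
Op 5: UPDATE c=14 (pending; pending now {a=30, c=14})
Op 6: UPDATE d=25 (pending; pending now {a=30, c=14, d=25})
Op 7: UPDATE e=16 (pending; pending now {a=30, c=14, d=25, e=16})
Op 8: ROLLBACK: discarded pending ['a', 'c', 'd', 'e']; in_txn=False
Op 9: UPDATE c=26 (auto-commit; committed c=26)
Op 10: UPDATE a=25 (auto-commit; committed a=25)
Op 11: UPDATE c=14 (auto-commit; committed c=14)
ROLLBACK at op 8 discards: ['a', 'c', 'd', 'e']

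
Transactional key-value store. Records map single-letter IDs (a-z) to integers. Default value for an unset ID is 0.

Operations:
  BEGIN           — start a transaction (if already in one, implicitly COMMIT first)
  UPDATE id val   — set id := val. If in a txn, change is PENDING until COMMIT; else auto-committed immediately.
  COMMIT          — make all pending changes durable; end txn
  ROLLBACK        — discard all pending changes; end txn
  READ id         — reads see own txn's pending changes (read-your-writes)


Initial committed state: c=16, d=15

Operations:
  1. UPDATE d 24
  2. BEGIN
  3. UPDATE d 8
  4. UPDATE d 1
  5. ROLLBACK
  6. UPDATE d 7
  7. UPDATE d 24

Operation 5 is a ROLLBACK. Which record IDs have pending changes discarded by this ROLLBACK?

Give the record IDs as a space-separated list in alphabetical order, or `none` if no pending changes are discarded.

Initial committed: {c=16, d=15}
Op 1: UPDATE d=24 (auto-commit; committed d=24)
Op 2: BEGIN: in_txn=True, pending={}
Op 3: UPDATE d=8 (pending; pending now {d=8})
Op 4: UPDATE d=1 (pending; pending now {d=1})
Op 5: ROLLBACK: discarded pending ['d']; in_txn=False
Op 6: UPDATE d=7 (auto-commit; committed d=7)
Op 7: UPDATE d=24 (auto-commit; committed d=24)
ROLLBACK at op 5 discards: ['d']

Answer: d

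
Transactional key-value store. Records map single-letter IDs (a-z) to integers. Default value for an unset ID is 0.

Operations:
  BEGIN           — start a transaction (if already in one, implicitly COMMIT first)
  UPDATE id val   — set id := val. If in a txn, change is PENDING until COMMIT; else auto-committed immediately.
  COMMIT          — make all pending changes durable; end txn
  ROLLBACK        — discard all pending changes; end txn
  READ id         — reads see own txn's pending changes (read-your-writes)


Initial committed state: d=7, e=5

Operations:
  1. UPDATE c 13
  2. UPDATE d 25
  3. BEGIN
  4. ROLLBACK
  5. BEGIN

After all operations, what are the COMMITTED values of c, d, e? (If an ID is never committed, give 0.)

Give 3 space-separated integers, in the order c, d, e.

Answer: 13 25 5

Derivation:
Initial committed: {d=7, e=5}
Op 1: UPDATE c=13 (auto-commit; committed c=13)
Op 2: UPDATE d=25 (auto-commit; committed d=25)
Op 3: BEGIN: in_txn=True, pending={}
Op 4: ROLLBACK: discarded pending []; in_txn=False
Op 5: BEGIN: in_txn=True, pending={}
Final committed: {c=13, d=25, e=5}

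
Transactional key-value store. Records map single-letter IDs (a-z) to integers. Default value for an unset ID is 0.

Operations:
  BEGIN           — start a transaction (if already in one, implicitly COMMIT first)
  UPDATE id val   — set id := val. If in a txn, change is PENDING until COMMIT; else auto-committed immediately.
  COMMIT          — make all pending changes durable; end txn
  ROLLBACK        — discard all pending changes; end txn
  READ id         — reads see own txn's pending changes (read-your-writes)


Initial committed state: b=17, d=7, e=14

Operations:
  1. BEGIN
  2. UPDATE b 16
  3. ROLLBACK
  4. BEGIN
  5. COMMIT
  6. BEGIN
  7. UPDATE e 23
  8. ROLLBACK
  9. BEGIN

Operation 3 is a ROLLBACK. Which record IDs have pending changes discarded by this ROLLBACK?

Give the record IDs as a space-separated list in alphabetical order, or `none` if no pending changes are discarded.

Initial committed: {b=17, d=7, e=14}
Op 1: BEGIN: in_txn=True, pending={}
Op 2: UPDATE b=16 (pending; pending now {b=16})
Op 3: ROLLBACK: discarded pending ['b']; in_txn=False
Op 4: BEGIN: in_txn=True, pending={}
Op 5: COMMIT: merged [] into committed; committed now {b=17, d=7, e=14}
Op 6: BEGIN: in_txn=True, pending={}
Op 7: UPDATE e=23 (pending; pending now {e=23})
Op 8: ROLLBACK: discarded pending ['e']; in_txn=False
Op 9: BEGIN: in_txn=True, pending={}
ROLLBACK at op 3 discards: ['b']

Answer: b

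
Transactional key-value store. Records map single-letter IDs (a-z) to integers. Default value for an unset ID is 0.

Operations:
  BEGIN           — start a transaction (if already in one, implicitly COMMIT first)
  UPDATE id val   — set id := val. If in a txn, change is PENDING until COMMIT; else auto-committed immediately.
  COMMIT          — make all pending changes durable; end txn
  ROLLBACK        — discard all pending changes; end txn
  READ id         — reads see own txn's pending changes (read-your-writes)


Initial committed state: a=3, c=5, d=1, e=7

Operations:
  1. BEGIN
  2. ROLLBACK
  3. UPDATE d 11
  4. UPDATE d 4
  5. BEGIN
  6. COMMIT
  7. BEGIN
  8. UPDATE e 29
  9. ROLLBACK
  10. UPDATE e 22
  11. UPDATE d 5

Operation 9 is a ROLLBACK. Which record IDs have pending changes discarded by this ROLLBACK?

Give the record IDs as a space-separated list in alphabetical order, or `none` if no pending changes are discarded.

Initial committed: {a=3, c=5, d=1, e=7}
Op 1: BEGIN: in_txn=True, pending={}
Op 2: ROLLBACK: discarded pending []; in_txn=False
Op 3: UPDATE d=11 (auto-commit; committed d=11)
Op 4: UPDATE d=4 (auto-commit; committed d=4)
Op 5: BEGIN: in_txn=True, pending={}
Op 6: COMMIT: merged [] into committed; committed now {a=3, c=5, d=4, e=7}
Op 7: BEGIN: in_txn=True, pending={}
Op 8: UPDATE e=29 (pending; pending now {e=29})
Op 9: ROLLBACK: discarded pending ['e']; in_txn=False
Op 10: UPDATE e=22 (auto-commit; committed e=22)
Op 11: UPDATE d=5 (auto-commit; committed d=5)
ROLLBACK at op 9 discards: ['e']

Answer: e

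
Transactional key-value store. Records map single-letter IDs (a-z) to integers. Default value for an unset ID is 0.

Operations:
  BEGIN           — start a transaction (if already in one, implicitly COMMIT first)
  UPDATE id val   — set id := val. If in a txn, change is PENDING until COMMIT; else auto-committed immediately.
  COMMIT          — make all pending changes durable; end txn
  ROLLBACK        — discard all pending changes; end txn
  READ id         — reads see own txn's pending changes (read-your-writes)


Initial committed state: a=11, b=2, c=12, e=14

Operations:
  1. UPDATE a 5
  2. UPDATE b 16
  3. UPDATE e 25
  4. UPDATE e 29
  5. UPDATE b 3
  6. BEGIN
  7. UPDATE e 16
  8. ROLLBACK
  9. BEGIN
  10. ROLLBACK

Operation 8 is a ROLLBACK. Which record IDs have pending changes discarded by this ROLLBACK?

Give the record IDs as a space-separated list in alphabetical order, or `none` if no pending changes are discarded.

Answer: e

Derivation:
Initial committed: {a=11, b=2, c=12, e=14}
Op 1: UPDATE a=5 (auto-commit; committed a=5)
Op 2: UPDATE b=16 (auto-commit; committed b=16)
Op 3: UPDATE e=25 (auto-commit; committed e=25)
Op 4: UPDATE e=29 (auto-commit; committed e=29)
Op 5: UPDATE b=3 (auto-commit; committed b=3)
Op 6: BEGIN: in_txn=True, pending={}
Op 7: UPDATE e=16 (pending; pending now {e=16})
Op 8: ROLLBACK: discarded pending ['e']; in_txn=False
Op 9: BEGIN: in_txn=True, pending={}
Op 10: ROLLBACK: discarded pending []; in_txn=False
ROLLBACK at op 8 discards: ['e']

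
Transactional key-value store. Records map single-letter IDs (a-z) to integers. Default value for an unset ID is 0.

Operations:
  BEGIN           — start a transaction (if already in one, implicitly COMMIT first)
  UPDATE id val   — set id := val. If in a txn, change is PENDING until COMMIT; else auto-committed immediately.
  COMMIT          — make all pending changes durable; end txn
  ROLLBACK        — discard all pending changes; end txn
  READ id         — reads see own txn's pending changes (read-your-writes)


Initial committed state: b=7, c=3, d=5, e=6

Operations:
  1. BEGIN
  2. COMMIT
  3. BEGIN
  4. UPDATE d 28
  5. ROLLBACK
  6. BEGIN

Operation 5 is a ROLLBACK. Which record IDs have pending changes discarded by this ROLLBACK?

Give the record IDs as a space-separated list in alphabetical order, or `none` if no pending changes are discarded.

Answer: d

Derivation:
Initial committed: {b=7, c=3, d=5, e=6}
Op 1: BEGIN: in_txn=True, pending={}
Op 2: COMMIT: merged [] into committed; committed now {b=7, c=3, d=5, e=6}
Op 3: BEGIN: in_txn=True, pending={}
Op 4: UPDATE d=28 (pending; pending now {d=28})
Op 5: ROLLBACK: discarded pending ['d']; in_txn=False
Op 6: BEGIN: in_txn=True, pending={}
ROLLBACK at op 5 discards: ['d']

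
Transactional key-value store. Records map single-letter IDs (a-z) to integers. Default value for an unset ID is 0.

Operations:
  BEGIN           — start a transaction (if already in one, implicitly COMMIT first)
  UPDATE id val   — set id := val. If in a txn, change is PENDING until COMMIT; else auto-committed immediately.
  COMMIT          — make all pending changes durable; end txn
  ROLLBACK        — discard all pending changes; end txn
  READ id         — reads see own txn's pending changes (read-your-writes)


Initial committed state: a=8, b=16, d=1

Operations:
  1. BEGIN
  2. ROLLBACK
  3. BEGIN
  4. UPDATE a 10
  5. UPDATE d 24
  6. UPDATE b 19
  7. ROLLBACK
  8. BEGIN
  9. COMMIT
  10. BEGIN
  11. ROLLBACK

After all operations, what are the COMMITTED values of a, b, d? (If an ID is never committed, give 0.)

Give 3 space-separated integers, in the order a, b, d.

Initial committed: {a=8, b=16, d=1}
Op 1: BEGIN: in_txn=True, pending={}
Op 2: ROLLBACK: discarded pending []; in_txn=False
Op 3: BEGIN: in_txn=True, pending={}
Op 4: UPDATE a=10 (pending; pending now {a=10})
Op 5: UPDATE d=24 (pending; pending now {a=10, d=24})
Op 6: UPDATE b=19 (pending; pending now {a=10, b=19, d=24})
Op 7: ROLLBACK: discarded pending ['a', 'b', 'd']; in_txn=False
Op 8: BEGIN: in_txn=True, pending={}
Op 9: COMMIT: merged [] into committed; committed now {a=8, b=16, d=1}
Op 10: BEGIN: in_txn=True, pending={}
Op 11: ROLLBACK: discarded pending []; in_txn=False
Final committed: {a=8, b=16, d=1}

Answer: 8 16 1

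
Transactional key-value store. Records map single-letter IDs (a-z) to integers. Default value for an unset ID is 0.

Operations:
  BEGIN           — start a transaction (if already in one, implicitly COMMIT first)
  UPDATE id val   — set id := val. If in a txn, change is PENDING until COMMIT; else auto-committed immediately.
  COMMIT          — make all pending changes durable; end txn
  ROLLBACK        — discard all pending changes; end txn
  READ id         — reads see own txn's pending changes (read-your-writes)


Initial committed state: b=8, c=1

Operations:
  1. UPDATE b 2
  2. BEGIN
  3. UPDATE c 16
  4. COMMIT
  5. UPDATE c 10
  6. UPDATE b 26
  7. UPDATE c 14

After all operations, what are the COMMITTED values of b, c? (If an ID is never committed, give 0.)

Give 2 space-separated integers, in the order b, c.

Answer: 26 14

Derivation:
Initial committed: {b=8, c=1}
Op 1: UPDATE b=2 (auto-commit; committed b=2)
Op 2: BEGIN: in_txn=True, pending={}
Op 3: UPDATE c=16 (pending; pending now {c=16})
Op 4: COMMIT: merged ['c'] into committed; committed now {b=2, c=16}
Op 5: UPDATE c=10 (auto-commit; committed c=10)
Op 6: UPDATE b=26 (auto-commit; committed b=26)
Op 7: UPDATE c=14 (auto-commit; committed c=14)
Final committed: {b=26, c=14}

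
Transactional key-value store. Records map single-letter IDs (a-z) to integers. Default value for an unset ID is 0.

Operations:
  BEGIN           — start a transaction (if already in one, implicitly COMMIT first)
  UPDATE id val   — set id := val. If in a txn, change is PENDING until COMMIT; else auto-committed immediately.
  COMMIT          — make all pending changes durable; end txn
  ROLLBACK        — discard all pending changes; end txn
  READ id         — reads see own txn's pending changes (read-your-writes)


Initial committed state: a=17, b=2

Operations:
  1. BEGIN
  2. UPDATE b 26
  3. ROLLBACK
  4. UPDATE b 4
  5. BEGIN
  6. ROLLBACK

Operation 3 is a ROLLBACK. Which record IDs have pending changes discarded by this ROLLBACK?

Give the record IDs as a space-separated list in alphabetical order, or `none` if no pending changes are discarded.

Answer: b

Derivation:
Initial committed: {a=17, b=2}
Op 1: BEGIN: in_txn=True, pending={}
Op 2: UPDATE b=26 (pending; pending now {b=26})
Op 3: ROLLBACK: discarded pending ['b']; in_txn=False
Op 4: UPDATE b=4 (auto-commit; committed b=4)
Op 5: BEGIN: in_txn=True, pending={}
Op 6: ROLLBACK: discarded pending []; in_txn=False
ROLLBACK at op 3 discards: ['b']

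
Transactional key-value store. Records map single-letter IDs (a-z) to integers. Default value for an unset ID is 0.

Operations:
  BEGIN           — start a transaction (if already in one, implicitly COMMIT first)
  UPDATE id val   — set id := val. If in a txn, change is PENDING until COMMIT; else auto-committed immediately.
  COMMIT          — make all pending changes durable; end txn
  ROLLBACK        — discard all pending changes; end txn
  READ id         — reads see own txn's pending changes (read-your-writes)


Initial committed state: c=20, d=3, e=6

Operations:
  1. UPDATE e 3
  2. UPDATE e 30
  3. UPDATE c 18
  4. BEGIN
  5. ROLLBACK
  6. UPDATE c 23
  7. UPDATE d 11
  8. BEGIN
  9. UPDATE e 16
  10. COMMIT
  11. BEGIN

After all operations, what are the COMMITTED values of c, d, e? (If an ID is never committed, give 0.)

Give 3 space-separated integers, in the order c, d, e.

Initial committed: {c=20, d=3, e=6}
Op 1: UPDATE e=3 (auto-commit; committed e=3)
Op 2: UPDATE e=30 (auto-commit; committed e=30)
Op 3: UPDATE c=18 (auto-commit; committed c=18)
Op 4: BEGIN: in_txn=True, pending={}
Op 5: ROLLBACK: discarded pending []; in_txn=False
Op 6: UPDATE c=23 (auto-commit; committed c=23)
Op 7: UPDATE d=11 (auto-commit; committed d=11)
Op 8: BEGIN: in_txn=True, pending={}
Op 9: UPDATE e=16 (pending; pending now {e=16})
Op 10: COMMIT: merged ['e'] into committed; committed now {c=23, d=11, e=16}
Op 11: BEGIN: in_txn=True, pending={}
Final committed: {c=23, d=11, e=16}

Answer: 23 11 16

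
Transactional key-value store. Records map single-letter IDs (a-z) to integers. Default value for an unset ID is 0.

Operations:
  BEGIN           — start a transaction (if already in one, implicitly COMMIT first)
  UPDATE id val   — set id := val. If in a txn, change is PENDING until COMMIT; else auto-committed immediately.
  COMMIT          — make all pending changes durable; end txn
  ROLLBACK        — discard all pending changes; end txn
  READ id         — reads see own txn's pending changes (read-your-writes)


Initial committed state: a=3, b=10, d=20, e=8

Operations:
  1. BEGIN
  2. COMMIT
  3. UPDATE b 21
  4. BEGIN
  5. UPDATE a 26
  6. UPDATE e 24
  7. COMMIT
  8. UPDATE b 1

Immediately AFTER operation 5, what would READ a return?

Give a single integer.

Initial committed: {a=3, b=10, d=20, e=8}
Op 1: BEGIN: in_txn=True, pending={}
Op 2: COMMIT: merged [] into committed; committed now {a=3, b=10, d=20, e=8}
Op 3: UPDATE b=21 (auto-commit; committed b=21)
Op 4: BEGIN: in_txn=True, pending={}
Op 5: UPDATE a=26 (pending; pending now {a=26})
After op 5: visible(a) = 26 (pending={a=26}, committed={a=3, b=21, d=20, e=8})

Answer: 26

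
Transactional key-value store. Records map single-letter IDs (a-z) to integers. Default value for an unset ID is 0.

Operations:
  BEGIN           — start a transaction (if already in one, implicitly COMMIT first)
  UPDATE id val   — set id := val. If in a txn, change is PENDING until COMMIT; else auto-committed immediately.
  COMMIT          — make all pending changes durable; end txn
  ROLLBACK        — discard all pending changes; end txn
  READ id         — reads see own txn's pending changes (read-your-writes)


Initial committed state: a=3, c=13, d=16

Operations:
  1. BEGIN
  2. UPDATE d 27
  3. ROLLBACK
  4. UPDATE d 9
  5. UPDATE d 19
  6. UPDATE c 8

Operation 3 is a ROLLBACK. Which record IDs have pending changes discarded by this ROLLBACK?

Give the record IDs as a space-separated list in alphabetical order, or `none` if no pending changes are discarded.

Initial committed: {a=3, c=13, d=16}
Op 1: BEGIN: in_txn=True, pending={}
Op 2: UPDATE d=27 (pending; pending now {d=27})
Op 3: ROLLBACK: discarded pending ['d']; in_txn=False
Op 4: UPDATE d=9 (auto-commit; committed d=9)
Op 5: UPDATE d=19 (auto-commit; committed d=19)
Op 6: UPDATE c=8 (auto-commit; committed c=8)
ROLLBACK at op 3 discards: ['d']

Answer: d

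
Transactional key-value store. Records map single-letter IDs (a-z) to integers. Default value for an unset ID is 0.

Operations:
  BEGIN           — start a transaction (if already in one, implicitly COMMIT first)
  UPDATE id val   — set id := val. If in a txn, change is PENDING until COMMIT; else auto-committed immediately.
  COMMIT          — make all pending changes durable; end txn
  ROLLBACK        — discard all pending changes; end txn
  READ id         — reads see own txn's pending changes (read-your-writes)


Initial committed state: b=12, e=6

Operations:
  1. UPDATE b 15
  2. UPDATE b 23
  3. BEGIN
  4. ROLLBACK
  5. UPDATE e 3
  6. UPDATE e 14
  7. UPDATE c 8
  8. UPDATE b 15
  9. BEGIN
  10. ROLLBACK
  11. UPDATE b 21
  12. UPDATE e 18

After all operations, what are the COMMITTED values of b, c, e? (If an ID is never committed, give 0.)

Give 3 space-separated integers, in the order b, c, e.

Initial committed: {b=12, e=6}
Op 1: UPDATE b=15 (auto-commit; committed b=15)
Op 2: UPDATE b=23 (auto-commit; committed b=23)
Op 3: BEGIN: in_txn=True, pending={}
Op 4: ROLLBACK: discarded pending []; in_txn=False
Op 5: UPDATE e=3 (auto-commit; committed e=3)
Op 6: UPDATE e=14 (auto-commit; committed e=14)
Op 7: UPDATE c=8 (auto-commit; committed c=8)
Op 8: UPDATE b=15 (auto-commit; committed b=15)
Op 9: BEGIN: in_txn=True, pending={}
Op 10: ROLLBACK: discarded pending []; in_txn=False
Op 11: UPDATE b=21 (auto-commit; committed b=21)
Op 12: UPDATE e=18 (auto-commit; committed e=18)
Final committed: {b=21, c=8, e=18}

Answer: 21 8 18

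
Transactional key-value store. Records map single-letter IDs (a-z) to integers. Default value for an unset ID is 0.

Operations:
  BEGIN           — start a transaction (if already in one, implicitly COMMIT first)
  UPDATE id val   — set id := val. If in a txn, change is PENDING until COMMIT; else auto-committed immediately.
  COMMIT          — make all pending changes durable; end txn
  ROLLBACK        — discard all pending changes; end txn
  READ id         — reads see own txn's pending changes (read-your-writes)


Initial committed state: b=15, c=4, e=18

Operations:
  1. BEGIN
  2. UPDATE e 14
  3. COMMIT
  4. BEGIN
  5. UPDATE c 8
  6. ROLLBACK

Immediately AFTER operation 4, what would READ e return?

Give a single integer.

Answer: 14

Derivation:
Initial committed: {b=15, c=4, e=18}
Op 1: BEGIN: in_txn=True, pending={}
Op 2: UPDATE e=14 (pending; pending now {e=14})
Op 3: COMMIT: merged ['e'] into committed; committed now {b=15, c=4, e=14}
Op 4: BEGIN: in_txn=True, pending={}
After op 4: visible(e) = 14 (pending={}, committed={b=15, c=4, e=14})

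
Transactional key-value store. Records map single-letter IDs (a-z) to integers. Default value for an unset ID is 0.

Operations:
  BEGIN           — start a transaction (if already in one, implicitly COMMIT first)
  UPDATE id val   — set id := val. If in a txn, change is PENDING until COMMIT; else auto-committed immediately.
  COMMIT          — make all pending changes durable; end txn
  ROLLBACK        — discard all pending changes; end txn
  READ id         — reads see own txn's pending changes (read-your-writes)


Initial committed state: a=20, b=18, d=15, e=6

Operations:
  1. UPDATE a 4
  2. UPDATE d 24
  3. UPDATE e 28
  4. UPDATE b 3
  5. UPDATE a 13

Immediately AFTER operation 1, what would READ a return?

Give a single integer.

Answer: 4

Derivation:
Initial committed: {a=20, b=18, d=15, e=6}
Op 1: UPDATE a=4 (auto-commit; committed a=4)
After op 1: visible(a) = 4 (pending={}, committed={a=4, b=18, d=15, e=6})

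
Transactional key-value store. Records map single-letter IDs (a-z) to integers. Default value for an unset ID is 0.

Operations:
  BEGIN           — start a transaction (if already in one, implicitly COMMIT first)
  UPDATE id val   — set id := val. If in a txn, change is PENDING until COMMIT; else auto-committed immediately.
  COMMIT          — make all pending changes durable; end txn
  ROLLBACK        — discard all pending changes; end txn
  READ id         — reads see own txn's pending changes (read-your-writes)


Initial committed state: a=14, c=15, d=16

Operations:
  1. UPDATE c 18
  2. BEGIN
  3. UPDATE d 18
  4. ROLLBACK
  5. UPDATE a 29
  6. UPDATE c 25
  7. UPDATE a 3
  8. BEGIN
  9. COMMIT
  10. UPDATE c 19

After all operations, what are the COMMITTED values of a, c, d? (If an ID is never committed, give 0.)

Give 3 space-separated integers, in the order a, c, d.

Answer: 3 19 16

Derivation:
Initial committed: {a=14, c=15, d=16}
Op 1: UPDATE c=18 (auto-commit; committed c=18)
Op 2: BEGIN: in_txn=True, pending={}
Op 3: UPDATE d=18 (pending; pending now {d=18})
Op 4: ROLLBACK: discarded pending ['d']; in_txn=False
Op 5: UPDATE a=29 (auto-commit; committed a=29)
Op 6: UPDATE c=25 (auto-commit; committed c=25)
Op 7: UPDATE a=3 (auto-commit; committed a=3)
Op 8: BEGIN: in_txn=True, pending={}
Op 9: COMMIT: merged [] into committed; committed now {a=3, c=25, d=16}
Op 10: UPDATE c=19 (auto-commit; committed c=19)
Final committed: {a=3, c=19, d=16}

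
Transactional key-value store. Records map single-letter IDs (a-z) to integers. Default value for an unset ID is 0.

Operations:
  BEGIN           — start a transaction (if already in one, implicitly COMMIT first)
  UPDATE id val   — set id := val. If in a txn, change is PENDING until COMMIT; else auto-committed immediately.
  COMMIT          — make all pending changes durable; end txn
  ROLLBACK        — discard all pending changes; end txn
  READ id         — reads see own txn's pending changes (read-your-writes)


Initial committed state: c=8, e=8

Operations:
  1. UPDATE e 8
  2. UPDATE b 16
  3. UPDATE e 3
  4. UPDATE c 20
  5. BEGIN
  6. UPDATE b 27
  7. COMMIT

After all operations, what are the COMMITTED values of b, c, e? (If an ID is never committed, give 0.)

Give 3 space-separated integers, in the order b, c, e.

Initial committed: {c=8, e=8}
Op 1: UPDATE e=8 (auto-commit; committed e=8)
Op 2: UPDATE b=16 (auto-commit; committed b=16)
Op 3: UPDATE e=3 (auto-commit; committed e=3)
Op 4: UPDATE c=20 (auto-commit; committed c=20)
Op 5: BEGIN: in_txn=True, pending={}
Op 6: UPDATE b=27 (pending; pending now {b=27})
Op 7: COMMIT: merged ['b'] into committed; committed now {b=27, c=20, e=3}
Final committed: {b=27, c=20, e=3}

Answer: 27 20 3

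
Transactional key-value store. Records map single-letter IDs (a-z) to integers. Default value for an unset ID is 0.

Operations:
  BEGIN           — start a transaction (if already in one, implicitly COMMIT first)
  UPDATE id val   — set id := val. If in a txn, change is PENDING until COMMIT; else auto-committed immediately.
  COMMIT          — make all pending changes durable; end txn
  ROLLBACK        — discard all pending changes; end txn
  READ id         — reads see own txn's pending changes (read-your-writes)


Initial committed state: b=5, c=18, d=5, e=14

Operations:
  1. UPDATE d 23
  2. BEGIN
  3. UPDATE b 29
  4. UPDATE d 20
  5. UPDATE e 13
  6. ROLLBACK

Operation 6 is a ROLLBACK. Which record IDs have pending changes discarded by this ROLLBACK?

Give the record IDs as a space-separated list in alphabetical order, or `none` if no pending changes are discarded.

Initial committed: {b=5, c=18, d=5, e=14}
Op 1: UPDATE d=23 (auto-commit; committed d=23)
Op 2: BEGIN: in_txn=True, pending={}
Op 3: UPDATE b=29 (pending; pending now {b=29})
Op 4: UPDATE d=20 (pending; pending now {b=29, d=20})
Op 5: UPDATE e=13 (pending; pending now {b=29, d=20, e=13})
Op 6: ROLLBACK: discarded pending ['b', 'd', 'e']; in_txn=False
ROLLBACK at op 6 discards: ['b', 'd', 'e']

Answer: b d e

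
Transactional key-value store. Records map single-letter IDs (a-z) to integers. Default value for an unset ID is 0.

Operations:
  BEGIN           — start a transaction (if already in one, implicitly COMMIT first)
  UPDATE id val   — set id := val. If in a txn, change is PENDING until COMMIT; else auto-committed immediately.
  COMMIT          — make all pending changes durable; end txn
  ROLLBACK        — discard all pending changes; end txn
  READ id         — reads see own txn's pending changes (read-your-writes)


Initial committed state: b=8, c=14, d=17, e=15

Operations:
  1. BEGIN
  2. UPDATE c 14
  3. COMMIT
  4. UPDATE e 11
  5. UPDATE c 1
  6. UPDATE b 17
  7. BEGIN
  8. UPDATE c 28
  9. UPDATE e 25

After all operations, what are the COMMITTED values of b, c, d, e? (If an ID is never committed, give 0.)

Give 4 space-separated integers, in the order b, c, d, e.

Initial committed: {b=8, c=14, d=17, e=15}
Op 1: BEGIN: in_txn=True, pending={}
Op 2: UPDATE c=14 (pending; pending now {c=14})
Op 3: COMMIT: merged ['c'] into committed; committed now {b=8, c=14, d=17, e=15}
Op 4: UPDATE e=11 (auto-commit; committed e=11)
Op 5: UPDATE c=1 (auto-commit; committed c=1)
Op 6: UPDATE b=17 (auto-commit; committed b=17)
Op 7: BEGIN: in_txn=True, pending={}
Op 8: UPDATE c=28 (pending; pending now {c=28})
Op 9: UPDATE e=25 (pending; pending now {c=28, e=25})
Final committed: {b=17, c=1, d=17, e=11}

Answer: 17 1 17 11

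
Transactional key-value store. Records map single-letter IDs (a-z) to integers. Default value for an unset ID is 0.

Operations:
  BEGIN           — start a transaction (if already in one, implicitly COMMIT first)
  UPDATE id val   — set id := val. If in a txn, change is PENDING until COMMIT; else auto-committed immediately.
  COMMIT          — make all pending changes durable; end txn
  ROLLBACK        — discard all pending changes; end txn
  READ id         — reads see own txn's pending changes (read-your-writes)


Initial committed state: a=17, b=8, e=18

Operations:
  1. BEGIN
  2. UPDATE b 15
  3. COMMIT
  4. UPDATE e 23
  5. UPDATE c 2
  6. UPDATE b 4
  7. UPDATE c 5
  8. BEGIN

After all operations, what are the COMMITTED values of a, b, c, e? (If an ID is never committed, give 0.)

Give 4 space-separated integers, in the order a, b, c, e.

Answer: 17 4 5 23

Derivation:
Initial committed: {a=17, b=8, e=18}
Op 1: BEGIN: in_txn=True, pending={}
Op 2: UPDATE b=15 (pending; pending now {b=15})
Op 3: COMMIT: merged ['b'] into committed; committed now {a=17, b=15, e=18}
Op 4: UPDATE e=23 (auto-commit; committed e=23)
Op 5: UPDATE c=2 (auto-commit; committed c=2)
Op 6: UPDATE b=4 (auto-commit; committed b=4)
Op 7: UPDATE c=5 (auto-commit; committed c=5)
Op 8: BEGIN: in_txn=True, pending={}
Final committed: {a=17, b=4, c=5, e=23}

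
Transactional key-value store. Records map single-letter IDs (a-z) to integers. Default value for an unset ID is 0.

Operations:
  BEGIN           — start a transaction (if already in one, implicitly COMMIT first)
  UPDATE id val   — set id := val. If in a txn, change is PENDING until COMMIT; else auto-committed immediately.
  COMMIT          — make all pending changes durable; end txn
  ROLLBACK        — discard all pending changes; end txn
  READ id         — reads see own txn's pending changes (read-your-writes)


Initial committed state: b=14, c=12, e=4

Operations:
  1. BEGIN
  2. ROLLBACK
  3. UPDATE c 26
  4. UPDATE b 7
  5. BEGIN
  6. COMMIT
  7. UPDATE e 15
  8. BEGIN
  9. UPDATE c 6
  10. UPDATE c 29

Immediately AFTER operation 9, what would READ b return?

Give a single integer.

Initial committed: {b=14, c=12, e=4}
Op 1: BEGIN: in_txn=True, pending={}
Op 2: ROLLBACK: discarded pending []; in_txn=False
Op 3: UPDATE c=26 (auto-commit; committed c=26)
Op 4: UPDATE b=7 (auto-commit; committed b=7)
Op 5: BEGIN: in_txn=True, pending={}
Op 6: COMMIT: merged [] into committed; committed now {b=7, c=26, e=4}
Op 7: UPDATE e=15 (auto-commit; committed e=15)
Op 8: BEGIN: in_txn=True, pending={}
Op 9: UPDATE c=6 (pending; pending now {c=6})
After op 9: visible(b) = 7 (pending={c=6}, committed={b=7, c=26, e=15})

Answer: 7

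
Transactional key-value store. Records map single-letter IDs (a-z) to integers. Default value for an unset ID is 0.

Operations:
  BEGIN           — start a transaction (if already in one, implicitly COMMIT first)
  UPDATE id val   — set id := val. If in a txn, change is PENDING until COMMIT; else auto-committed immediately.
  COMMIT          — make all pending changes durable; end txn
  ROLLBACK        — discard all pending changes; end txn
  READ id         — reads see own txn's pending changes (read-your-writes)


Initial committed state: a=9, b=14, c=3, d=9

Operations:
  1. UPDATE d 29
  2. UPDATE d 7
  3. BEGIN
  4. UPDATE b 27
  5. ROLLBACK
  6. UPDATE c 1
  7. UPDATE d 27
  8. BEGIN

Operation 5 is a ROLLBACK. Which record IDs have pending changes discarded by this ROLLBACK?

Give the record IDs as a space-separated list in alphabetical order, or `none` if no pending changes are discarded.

Answer: b

Derivation:
Initial committed: {a=9, b=14, c=3, d=9}
Op 1: UPDATE d=29 (auto-commit; committed d=29)
Op 2: UPDATE d=7 (auto-commit; committed d=7)
Op 3: BEGIN: in_txn=True, pending={}
Op 4: UPDATE b=27 (pending; pending now {b=27})
Op 5: ROLLBACK: discarded pending ['b']; in_txn=False
Op 6: UPDATE c=1 (auto-commit; committed c=1)
Op 7: UPDATE d=27 (auto-commit; committed d=27)
Op 8: BEGIN: in_txn=True, pending={}
ROLLBACK at op 5 discards: ['b']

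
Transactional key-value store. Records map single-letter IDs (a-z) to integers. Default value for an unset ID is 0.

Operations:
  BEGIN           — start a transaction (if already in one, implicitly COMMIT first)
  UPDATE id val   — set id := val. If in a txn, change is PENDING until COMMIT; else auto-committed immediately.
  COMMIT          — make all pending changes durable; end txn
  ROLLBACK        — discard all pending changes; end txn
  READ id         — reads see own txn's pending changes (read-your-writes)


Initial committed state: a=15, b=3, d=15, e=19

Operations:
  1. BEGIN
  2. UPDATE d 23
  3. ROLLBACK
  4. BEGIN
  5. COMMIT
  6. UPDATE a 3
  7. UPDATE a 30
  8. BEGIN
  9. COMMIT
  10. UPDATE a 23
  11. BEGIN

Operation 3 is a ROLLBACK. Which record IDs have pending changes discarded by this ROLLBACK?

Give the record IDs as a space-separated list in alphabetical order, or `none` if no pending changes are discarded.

Answer: d

Derivation:
Initial committed: {a=15, b=3, d=15, e=19}
Op 1: BEGIN: in_txn=True, pending={}
Op 2: UPDATE d=23 (pending; pending now {d=23})
Op 3: ROLLBACK: discarded pending ['d']; in_txn=False
Op 4: BEGIN: in_txn=True, pending={}
Op 5: COMMIT: merged [] into committed; committed now {a=15, b=3, d=15, e=19}
Op 6: UPDATE a=3 (auto-commit; committed a=3)
Op 7: UPDATE a=30 (auto-commit; committed a=30)
Op 8: BEGIN: in_txn=True, pending={}
Op 9: COMMIT: merged [] into committed; committed now {a=30, b=3, d=15, e=19}
Op 10: UPDATE a=23 (auto-commit; committed a=23)
Op 11: BEGIN: in_txn=True, pending={}
ROLLBACK at op 3 discards: ['d']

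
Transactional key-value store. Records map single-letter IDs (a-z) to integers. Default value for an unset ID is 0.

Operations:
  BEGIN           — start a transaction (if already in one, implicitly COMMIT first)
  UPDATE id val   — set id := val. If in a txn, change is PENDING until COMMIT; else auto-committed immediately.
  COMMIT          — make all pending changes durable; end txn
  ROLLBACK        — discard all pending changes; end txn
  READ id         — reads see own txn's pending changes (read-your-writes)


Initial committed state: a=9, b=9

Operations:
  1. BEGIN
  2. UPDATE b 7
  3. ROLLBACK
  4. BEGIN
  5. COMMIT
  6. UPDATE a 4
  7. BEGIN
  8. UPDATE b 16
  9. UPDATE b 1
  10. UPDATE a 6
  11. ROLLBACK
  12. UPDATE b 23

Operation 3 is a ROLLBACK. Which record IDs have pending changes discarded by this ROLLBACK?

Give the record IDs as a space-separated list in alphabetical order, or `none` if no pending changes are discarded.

Answer: b

Derivation:
Initial committed: {a=9, b=9}
Op 1: BEGIN: in_txn=True, pending={}
Op 2: UPDATE b=7 (pending; pending now {b=7})
Op 3: ROLLBACK: discarded pending ['b']; in_txn=False
Op 4: BEGIN: in_txn=True, pending={}
Op 5: COMMIT: merged [] into committed; committed now {a=9, b=9}
Op 6: UPDATE a=4 (auto-commit; committed a=4)
Op 7: BEGIN: in_txn=True, pending={}
Op 8: UPDATE b=16 (pending; pending now {b=16})
Op 9: UPDATE b=1 (pending; pending now {b=1})
Op 10: UPDATE a=6 (pending; pending now {a=6, b=1})
Op 11: ROLLBACK: discarded pending ['a', 'b']; in_txn=False
Op 12: UPDATE b=23 (auto-commit; committed b=23)
ROLLBACK at op 3 discards: ['b']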